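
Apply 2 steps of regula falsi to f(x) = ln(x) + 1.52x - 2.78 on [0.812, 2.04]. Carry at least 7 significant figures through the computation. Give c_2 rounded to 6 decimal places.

1.547325

f(0.812000) = -1.754015, f(2.040000) = 1.033750
step 1: c = 1.584637, f(c) = 0.089004 > 0 → new bracket [0.812000, 1.584637]
step 2: c = 1.547325, f(c) = 0.008461 > 0 → new bracket [0.812000, 1.547325]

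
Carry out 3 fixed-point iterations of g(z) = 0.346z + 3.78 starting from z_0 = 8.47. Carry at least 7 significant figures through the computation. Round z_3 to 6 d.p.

5.891249

z_1 = g(8.470000) = 6.710620
z_2 = g(6.710620) = 6.101875
z_3 = g(6.101875) = 5.891249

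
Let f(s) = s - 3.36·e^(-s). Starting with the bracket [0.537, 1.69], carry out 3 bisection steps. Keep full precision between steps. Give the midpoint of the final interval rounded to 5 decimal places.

f(0.537000) = -1.426917, f(1.690000) = 1.070014 (opposite signs)
step 1: m = 1.113500, f(m) = 0.010051 > 0 → root in [0.537000, 1.113500]
step 2: m = 0.825250, f(m) = -0.646852 < 0 → root in [0.825250, 1.113500]
step 3: m = 0.969375, f(m) = -0.305140 < 0 → root in [0.969375, 1.113500]
Midpoint of [0.969375, 1.113500] = 1.041438

1.04144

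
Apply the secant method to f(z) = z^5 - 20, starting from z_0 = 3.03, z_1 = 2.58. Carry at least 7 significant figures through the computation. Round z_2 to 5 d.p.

f(z_0) = 235.395442, f(z_1) = 94.313765
z_2 = 2.580000 - (94.313765)·(2.580000 - 3.030000)/(94.313765 - (235.395442)) = 2.279173; f(z_2) = 41.501590

2.27917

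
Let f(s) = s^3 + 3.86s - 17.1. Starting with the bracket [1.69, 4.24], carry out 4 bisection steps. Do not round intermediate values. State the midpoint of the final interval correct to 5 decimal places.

2.08844

f(1.690000) = -5.749791, f(4.240000) = 75.491424 (opposite signs)
step 1: m = 2.965000, f(m) = 20.410882 > 0 → root in [1.690000, 2.965000]
step 2: m = 2.327500, f(m) = 4.492814 > 0 → root in [1.690000, 2.327500]
step 3: m = 2.008750, f(m) = -1.240765 < 0 → root in [2.008750, 2.327500]
step 4: m = 2.168125, f(m) = 1.460811 > 0 → root in [2.008750, 2.168125]
Midpoint of [2.008750, 2.168125] = 2.088437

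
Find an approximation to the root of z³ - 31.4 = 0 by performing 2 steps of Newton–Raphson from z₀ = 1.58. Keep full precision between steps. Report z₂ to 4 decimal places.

f'(z) = 3z²
z_0 = 1.580000: f = -27.455688, f' = 7.489200 → z_1 = 1.580000 - (-27.455688)/(7.489200) = 5.246037
z_1 = 5.246037: f = 112.975723, f' = 82.562728 → z_2 = 5.246037 - (112.975723)/(82.562728) = 3.877675

3.8777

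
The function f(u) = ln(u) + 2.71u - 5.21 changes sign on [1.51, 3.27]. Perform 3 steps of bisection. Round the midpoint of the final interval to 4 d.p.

f(1.510000) = -0.705790, f(3.270000) = 4.836490 (opposite signs)
step 1: m = 2.390000, f(m) = 2.138193 > 0 → root in [1.510000, 2.390000]
step 2: m = 1.950000, f(m) = 0.742329 > 0 → root in [1.510000, 1.950000]
step 3: m = 1.730000, f(m) = 0.026421 > 0 → root in [1.510000, 1.730000]
Midpoint of [1.510000, 1.730000] = 1.620000

1.6200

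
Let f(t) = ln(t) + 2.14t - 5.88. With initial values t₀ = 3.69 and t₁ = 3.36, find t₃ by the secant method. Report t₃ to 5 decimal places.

2.34952

f(t_0) = 3.322226, f(t_1) = 2.522341
t_2 = 3.360000 - (2.522341)·(3.360000 - 3.690000)/(2.522341 - (3.322226)) = 2.319385; f(t_2) = -0.075213
t_3 = 2.319385 - (-0.075213)·(2.319385 - 3.360000)/(-0.075213 - (2.522341)) = 2.349517; f(t_3) = 0.002175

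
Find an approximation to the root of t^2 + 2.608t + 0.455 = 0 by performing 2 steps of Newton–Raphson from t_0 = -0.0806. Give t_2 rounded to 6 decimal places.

-0.188008

f'(t) = 2t + 2.608
t_0 = -0.080600: f = 0.251292, f' = 2.446800 → t_1 = -0.080600 - (0.251292)/(2.446800) = -0.183302
t_1 = -0.183302: f = 0.010548, f' = 2.241396 → t_2 = -0.183302 - (0.010548)/(2.241396) = -0.188008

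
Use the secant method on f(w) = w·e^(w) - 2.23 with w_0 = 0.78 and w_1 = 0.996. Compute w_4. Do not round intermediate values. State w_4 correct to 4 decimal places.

Secant update: w_(k+1) = w_k − f(w_k)·(w_k − w_(k-1))/(f(w_k) − f(w_(k-1))).
f(w_0) = -0.528452, f(w_1) = 0.466601
w_2 = 0.996000 - (0.466601)·(0.996000 - 0.780000)/(0.466601 - (-0.528452)) = 0.894713; f(w_2) = -0.040965
w_3 = 0.894713 - (-0.040965)·(0.894713 - 0.996000)/(-0.040965 - (0.466601)) = 0.902888; f(w_3) = -0.002832
w_4 = 0.902888 - (-0.002832)·(0.902888 - 0.894713)/(-0.002832 - (-0.040965)) = 0.903495; f(w_4) = 0.000019

0.9035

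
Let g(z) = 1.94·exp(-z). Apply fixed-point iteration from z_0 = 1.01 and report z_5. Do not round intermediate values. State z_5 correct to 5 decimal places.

0.77237

z_1 = g(1.010000) = 0.706585
z_2 = g(0.706585) = 0.957053
z_3 = g(0.957053) = 0.745005
z_4 = g(0.745005) = 0.920980
z_5 = g(0.920980) = 0.772370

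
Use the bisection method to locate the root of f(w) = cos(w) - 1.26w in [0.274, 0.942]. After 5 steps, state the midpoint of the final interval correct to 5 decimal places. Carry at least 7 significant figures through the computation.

f(0.274000) = 0.617456, f(0.942000) = -0.598748 (opposite signs)
step 1: m = 0.608000, f(m) = 0.054712 > 0 → root in [0.608000, 0.942000]
step 2: m = 0.775000, f(m) = -0.262079 < 0 → root in [0.608000, 0.775000]
step 3: m = 0.691500, f(m) = -0.101000 < 0 → root in [0.608000, 0.691500]
step 4: m = 0.649750, f(m) = -0.022450 < 0 → root in [0.608000, 0.649750]
step 5: m = 0.628875, f(m) = 0.016307 > 0 → root in [0.628875, 0.649750]
Midpoint of [0.628875, 0.649750] = 0.639313

0.63931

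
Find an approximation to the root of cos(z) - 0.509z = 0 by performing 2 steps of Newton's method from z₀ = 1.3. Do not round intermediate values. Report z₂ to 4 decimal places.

1.0231

Newton update: z ← z − f(z)/f'(z).
f'(z) = -sin(z) - 0.509
z_0 = 1.300000: f = -0.394201, f' = -1.472558 → z_1 = 1.300000 - (-0.394201)/(-1.472558) = 1.032302
z_1 = 1.032302: f = -0.012597, f' = -1.367482 → z_2 = 1.032302 - (-0.012597)/(-1.367482) = 1.023090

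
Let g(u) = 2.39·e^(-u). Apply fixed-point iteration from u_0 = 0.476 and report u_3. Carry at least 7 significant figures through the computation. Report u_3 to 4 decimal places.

u_1 = g(0.476000) = 1.484820
u_2 = g(1.484820) = 0.541438
u_3 = g(0.541438) = 1.390767

1.3908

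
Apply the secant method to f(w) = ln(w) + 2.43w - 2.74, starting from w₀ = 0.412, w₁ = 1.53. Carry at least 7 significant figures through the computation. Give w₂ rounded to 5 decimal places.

f(w_0) = -2.625572, f(w_1) = 1.403168
w_2 = 1.530000 - (1.403168)·(1.530000 - 0.412000)/(1.403168 - (-2.625572)) = 1.140612; f(w_2) = 0.163253

1.14061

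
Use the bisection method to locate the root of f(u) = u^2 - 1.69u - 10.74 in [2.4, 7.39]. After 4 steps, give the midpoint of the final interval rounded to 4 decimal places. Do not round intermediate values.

4.1153

f(2.400000) = -9.036000, f(7.390000) = 31.383000 (opposite signs)
step 1: m = 4.895000, f(m) = 4.948475 > 0 → root in [2.400000, 4.895000]
step 2: m = 3.647500, f(m) = -3.600019 < 0 → root in [3.647500, 4.895000]
step 3: m = 4.271250, f(m) = 0.285164 > 0 → root in [3.647500, 4.271250]
step 4: m = 3.959375, f(m) = -1.754693 < 0 → root in [3.959375, 4.271250]
Midpoint of [3.959375, 4.271250] = 4.115312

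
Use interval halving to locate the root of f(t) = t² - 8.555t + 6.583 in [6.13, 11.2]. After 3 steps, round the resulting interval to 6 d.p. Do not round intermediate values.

f(6.130000) = -8.282250, f(11.200000) = 36.207000 (opposite signs)
step 1: m = 8.665000, f(m) = 7.536150 > 0 → root in [6.130000, 8.665000]
step 2: m = 7.397500, f(m) = -1.979606 < 0 → root in [7.397500, 8.665000]
step 3: m = 8.031250, f(m) = 2.376633 > 0 → root in [7.397500, 8.031250]

[7.397500, 8.031250]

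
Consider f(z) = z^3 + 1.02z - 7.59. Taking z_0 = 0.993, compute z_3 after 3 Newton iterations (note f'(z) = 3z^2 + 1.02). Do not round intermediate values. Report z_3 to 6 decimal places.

1.800923

z_0 = 0.993000: f = -5.597993, f' = 3.978147 → z_1 = 0.993000 - (-5.597993)/(3.978147) = 2.400186
z_1 = 2.400186: f = 8.685407, f' = 18.302681 → z_2 = 2.400186 - (8.685407)/(18.302681) = 1.925643
z_2 = 1.925643: f = 1.514638, f' = 12.144306 → z_3 = 1.925643 - (1.514638)/(12.144306) = 1.800923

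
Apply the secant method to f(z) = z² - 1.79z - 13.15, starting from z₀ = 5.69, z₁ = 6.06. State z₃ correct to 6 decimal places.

Secant update: z_(k+1) = z_k − f(z_k)·(z_k − z_(k-1))/(f(z_k) − f(z_(k-1))).
f(z_0) = 9.041000, f(z_1) = 12.726200
z_2 = 6.060000 - (12.726200)·(6.060000 - 5.690000)/(12.726200 - (9.041000)) = 4.782269; f(z_2) = 1.159836
z_3 = 4.782269 - (1.159836)·(4.782269 - 6.060000)/(1.159836 - (12.726200)) = 4.654143; f(z_3) = 0.180128

4.654143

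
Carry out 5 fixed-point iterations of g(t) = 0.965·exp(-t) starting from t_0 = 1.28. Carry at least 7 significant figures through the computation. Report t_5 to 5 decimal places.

t_1 = g(1.280000) = 0.268306
t_2 = g(0.268306) = 0.737910
t_3 = g(0.737910) = 0.461378
t_4 = g(0.461378) = 0.608350
t_5 = g(0.608350) = 0.525200

0.52520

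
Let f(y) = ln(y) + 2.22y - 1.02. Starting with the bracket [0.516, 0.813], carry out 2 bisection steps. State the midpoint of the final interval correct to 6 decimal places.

f(0.516000) = -0.536129, f(0.813000) = 0.577836 (opposite signs)
step 1: m = 0.664500, f(m) = 0.046470 > 0 → root in [0.516000, 0.664500]
step 2: m = 0.590250, f(m) = -0.236854 < 0 → root in [0.590250, 0.664500]
Midpoint of [0.590250, 0.664500] = 0.627375

0.627375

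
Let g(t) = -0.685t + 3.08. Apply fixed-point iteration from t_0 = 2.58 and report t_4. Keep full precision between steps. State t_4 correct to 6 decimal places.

t_1 = g(2.580000) = 1.312700
t_2 = g(1.312700) = 2.180801
t_3 = g(2.180801) = 1.586152
t_4 = g(1.586152) = 1.993486

1.993486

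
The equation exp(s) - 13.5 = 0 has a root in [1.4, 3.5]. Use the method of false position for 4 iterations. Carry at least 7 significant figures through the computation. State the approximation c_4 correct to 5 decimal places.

2.57078

False-position update: c = (a·f(b) − b·f(a))/(f(b) − f(a)); replace the endpoint whose sign matches f(c).
f(1.400000) = -9.444800, f(3.500000) = 19.615452
step 1: c = 2.082516, f(c) = -5.475368 < 0 → new bracket [2.082516, 3.500000]
step 2: c = 2.391842, f(c) = -2.566385 < 0 → new bracket [2.391842, 3.500000]
step 3: c = 2.520053, f(c) = -1.070742 < 0 → new bracket [2.520053, 3.500000]
step 4: c = 2.570776, f(c) = -0.424027 < 0 → new bracket [2.570776, 3.500000]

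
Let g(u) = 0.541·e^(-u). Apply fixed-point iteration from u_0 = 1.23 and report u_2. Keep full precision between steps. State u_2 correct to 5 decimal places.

0.46187

u_1 = g(1.230000) = 0.158130
u_2 = g(0.158130) = 0.461873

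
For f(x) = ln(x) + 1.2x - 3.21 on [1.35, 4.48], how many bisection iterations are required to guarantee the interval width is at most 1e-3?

12

Initial width b − a = 4.48 − 1.35 = 3.130000.
After n steps the width is (b−a)/2^n; need (b−a)/2^n ≤ 1e-3.
So n ≥ log₂(3.130000/1e-3) = log₂(3130.0000) ≈ 11.6119.
Hence n = 12.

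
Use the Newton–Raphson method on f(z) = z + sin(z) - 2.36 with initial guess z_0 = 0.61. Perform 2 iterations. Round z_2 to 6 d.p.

1.373011

Newton update: z ← z − f(z)/f'(z).
f'(z) = 1 + cos(z)
z_0 = 0.610000: f = -1.177133, f' = 1.819648 → z_1 = 0.610000 - (-1.177133)/(1.819648) = 1.256901
z_1 = 1.256901: f = -0.151961, f' = 1.308766 → z_2 = 1.256901 - (-0.151961)/(1.308766) = 1.373011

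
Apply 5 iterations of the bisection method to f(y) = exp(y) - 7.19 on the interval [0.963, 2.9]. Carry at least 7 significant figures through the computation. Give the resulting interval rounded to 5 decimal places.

f(0.963000) = -4.570457, f(2.900000) = 10.984145 (opposite signs)
step 1: m = 1.931500, f(m) = -0.290148 < 0 → root in [1.931500, 2.900000]
step 2: m = 2.415750, f(m) = 4.008166 > 0 → root in [1.931500, 2.415750]
step 3: m = 2.173625, f(m) = 1.600090 > 0 → root in [1.931500, 2.173625]
step 4: m = 2.052563, f(m) = 0.597832 > 0 → root in [1.931500, 2.052563]
step 5: m = 1.992031, f(m) = 0.140409 > 0 → root in [1.931500, 1.992031]

[1.93150, 1.99203]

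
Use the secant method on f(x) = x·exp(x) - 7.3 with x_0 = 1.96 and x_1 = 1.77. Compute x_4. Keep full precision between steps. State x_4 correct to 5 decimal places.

1.55005

f(x_0) = 6.614681, f(x_1) = 3.091410
x_2 = 1.770000 - (3.091410)·(1.770000 - 1.960000)/(3.091410 - (6.614681)) = 1.603289; f(x_2) = 0.667304
x_3 = 1.603289 - (0.667304)·(1.603289 - 1.770000)/(0.667304 - (3.091410)) = 1.557397; f(x_3) = 0.092108
x_4 = 1.557397 - (0.092108)·(1.557397 - 1.603289)/(0.092108 - (0.667304)) = 1.550048; f(x_4) = 0.003358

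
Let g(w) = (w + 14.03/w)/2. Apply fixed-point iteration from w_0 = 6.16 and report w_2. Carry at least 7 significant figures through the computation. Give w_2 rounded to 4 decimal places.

w_1 = g(6.160000) = 4.218799
w_2 = g(4.218799) = 3.772195

3.7722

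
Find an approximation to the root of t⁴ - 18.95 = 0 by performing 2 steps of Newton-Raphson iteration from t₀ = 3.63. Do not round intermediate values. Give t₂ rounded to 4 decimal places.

f'(t) = 4t³
t_0 = 3.630000: f = 154.680694, f' = 191.328588 → t_1 = 3.630000 - (154.680694)/(191.328588) = 2.821544
t_1 = 2.821544: f = 44.429305, f' = 89.850520 → t_2 = 2.821544 - (44.429305)/(89.850520) = 2.327064

2.3271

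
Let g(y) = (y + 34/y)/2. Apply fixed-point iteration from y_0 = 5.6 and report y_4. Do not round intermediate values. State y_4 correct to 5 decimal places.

y_1 = g(5.600000) = 5.835714
y_2 = g(5.835714) = 5.830954
y_3 = g(5.830954) = 5.830952
y_4 = g(5.830952) = 5.830952

5.83095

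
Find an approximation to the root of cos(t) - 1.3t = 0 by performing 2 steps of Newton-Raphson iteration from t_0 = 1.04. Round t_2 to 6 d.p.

0.624313

f'(t) = -sin(t) - 1.3
t_0 = 1.040000: f = -0.845780, f' = -2.162404 → t_1 = 1.040000 - (-0.845780)/(-2.162404) = 0.648871
t_1 = 0.648871: f = -0.046765, f' = -1.904287 → t_2 = 0.648871 - (-0.046765)/(-1.904287) = 0.624313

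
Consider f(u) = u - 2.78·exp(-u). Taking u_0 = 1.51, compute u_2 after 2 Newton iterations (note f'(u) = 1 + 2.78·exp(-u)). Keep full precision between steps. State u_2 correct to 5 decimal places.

1.01045

Newton update: u ← u − f(u)/f'(u).
u_0 = 1.510000: f = 0.895870, f' = 1.614130 → u_1 = 1.510000 - (0.895870)/(1.614130) = 0.954982
u_1 = 0.954982: f = -0.114814, f' = 2.069796 → u_2 = 0.954982 - (-0.114814)/(2.069796) = 1.010454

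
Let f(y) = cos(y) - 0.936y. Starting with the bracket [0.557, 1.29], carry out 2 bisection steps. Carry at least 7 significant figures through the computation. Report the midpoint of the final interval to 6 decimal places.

0.831875

f(0.557000) = 0.327493, f(1.290000) = -0.930319 (opposite signs)
step 1: m = 0.923500, f(m) = -0.261364 < 0 → root in [0.557000, 0.923500]
step 2: m = 0.740250, f(m) = 0.045426 > 0 → root in [0.740250, 0.923500]
Midpoint of [0.740250, 0.923500] = 0.831875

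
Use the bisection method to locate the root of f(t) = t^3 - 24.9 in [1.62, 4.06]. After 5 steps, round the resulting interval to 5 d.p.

[2.91625, 2.99250]

f(1.620000) = -20.648472, f(4.060000) = 42.023416 (opposite signs)
step 1: m = 2.840000, f(m) = -1.993696 < 0 → root in [2.840000, 4.060000]
step 2: m = 3.450000, f(m) = 16.163625 > 0 → root in [2.840000, 3.450000]
step 3: m = 3.145000, f(m) = 6.207274 > 0 → root in [2.840000, 3.145000]
step 4: m = 2.992500, f(m) = 1.898006 > 0 → root in [2.840000, 2.992500]
step 5: m = 2.916250, f(m) = -0.098711 < 0 → root in [2.916250, 2.992500]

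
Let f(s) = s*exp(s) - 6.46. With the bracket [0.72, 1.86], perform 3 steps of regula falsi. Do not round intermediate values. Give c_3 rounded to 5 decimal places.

1.46288

f(0.720000) = -4.980808, f(1.860000) = 5.488150
step 1: c = 1.262377, f(c) = -1.998999 < 0 → new bracket [1.262377, 1.860000]
step 2: c = 1.421937, f(c) = -0.565873 < 0 → new bracket [1.421937, 1.860000]
step 3: c = 1.462883, f(c) = -0.142702 < 0 → new bracket [1.462883, 1.860000]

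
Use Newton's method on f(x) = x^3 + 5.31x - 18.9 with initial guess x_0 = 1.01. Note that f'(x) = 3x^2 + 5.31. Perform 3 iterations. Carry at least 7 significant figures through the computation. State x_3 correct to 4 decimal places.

2.0177

x_0 = 1.010000: f = -12.506599, f' = 8.370300 → x_1 = 1.010000 - (-12.506599)/(8.370300) = 2.504164
x_1 = 2.504164: f = 10.100310, f' = 24.122509 → x_2 = 2.504164 - (10.100310)/(24.122509) = 2.085455
x_2 = 2.085455: f = 1.243662, f' = 18.357365 → x_3 = 2.085455 - (1.243662)/(18.357365) = 2.017708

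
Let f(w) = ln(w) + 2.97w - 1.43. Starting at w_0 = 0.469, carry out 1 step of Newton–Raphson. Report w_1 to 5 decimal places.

f'(w) = 1/w + 2.97
w_0 = 0.469000: f = -0.794223, f' = 5.102196 → w_1 = 0.469000 - (-0.794223)/(5.102196) = 0.624663

0.62466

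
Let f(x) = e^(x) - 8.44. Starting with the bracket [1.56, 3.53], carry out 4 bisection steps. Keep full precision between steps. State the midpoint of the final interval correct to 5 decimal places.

f(1.560000) = -3.681179, f(3.530000) = 25.683968 (opposite signs)
step 1: m = 2.545000, f(m) = 4.303228 > 0 → root in [1.560000, 2.545000]
step 2: m = 2.052500, f(m) = -0.652655 < 0 → root in [2.052500, 2.545000]
step 3: m = 2.298750, f(m) = 1.521723 > 0 → root in [2.052500, 2.298750]
step 4: m = 2.175625, f(m) = 0.367688 > 0 → root in [2.052500, 2.175625]
Midpoint of [2.052500, 2.175625] = 2.114063

2.11406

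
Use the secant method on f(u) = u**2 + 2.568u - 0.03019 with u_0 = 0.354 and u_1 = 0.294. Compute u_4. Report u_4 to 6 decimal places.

0.011736

f(u_0) = 1.004198, f(u_1) = 0.811238
u_2 = 0.294000 - (0.811238)·(0.294000 - 0.354000)/(0.811238 - (1.004198)) = 0.041749; f(u_2) = 0.078765
u_3 = 0.041749 - (0.078765)·(0.041749 - 0.294000)/(0.078765 - (0.811238)) = 0.014624; f(u_3) = 0.007578
u_4 = 0.014624 - (0.007578)·(0.014624 - 0.041749)/(0.007578 - (0.078765)) = 0.011736; f(u_4) = 0.000087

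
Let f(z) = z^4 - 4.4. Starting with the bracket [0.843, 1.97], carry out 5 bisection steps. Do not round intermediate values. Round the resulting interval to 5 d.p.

f(0.843000) = -3.894978, f(1.970000) = 10.661385 (opposite signs)
step 1: m = 1.406500, f(m) = -0.486558 < 0 → root in [1.406500, 1.970000]
step 2: m = 1.688250, f(m) = 3.723572 > 0 → root in [1.406500, 1.688250]
step 3: m = 1.547375, f(m) = 1.333005 > 0 → root in [1.406500, 1.547375]
step 4: m = 1.476938, f(m) = 0.358263 > 0 → root in [1.406500, 1.476938]
step 5: m = 1.441719, f(m) = -0.079618 < 0 → root in [1.441719, 1.476938]

[1.44172, 1.47694]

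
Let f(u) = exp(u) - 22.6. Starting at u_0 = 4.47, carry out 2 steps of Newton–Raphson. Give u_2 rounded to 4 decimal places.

3.2716

Newton update: u ← u − f(u)/f'(u).
f'(u) = exp(u)
u_0 = 4.470000: f = 64.756723, f' = 87.356723 → u_1 = 4.470000 - (64.756723)/(87.356723) = 3.728709
u_1 = 3.728709: f = 19.025349, f' = 41.625349 → u_2 = 3.728709 - (19.025349)/(41.625349) = 3.271648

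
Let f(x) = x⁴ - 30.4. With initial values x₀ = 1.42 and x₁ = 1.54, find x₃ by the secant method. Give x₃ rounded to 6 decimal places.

f(x_0) = -26.334131, f(x_1) = -24.775513
x_2 = 1.540000 - (-24.775513)·(1.540000 - 1.420000)/(-24.775513 - (-26.334131)) = 3.447499; f(x_2) = 110.859163
x_3 = 3.447499 - (110.859163)·(3.447499 - 1.540000)/(110.859163 - (-24.775513)) = 1.888431; f(x_3) = -17.682431

1.888431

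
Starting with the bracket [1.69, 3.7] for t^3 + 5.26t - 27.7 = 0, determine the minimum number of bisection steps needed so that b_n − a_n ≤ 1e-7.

25

Initial width b − a = 3.7 − 1.69 = 2.010000.
After n steps the width is (b−a)/2^n; need (b−a)/2^n ≤ 1e-7.
So n ≥ log₂(2.010000/1e-7) = log₂(20100000.0000) ≈ 24.2607.
Hence n = 25.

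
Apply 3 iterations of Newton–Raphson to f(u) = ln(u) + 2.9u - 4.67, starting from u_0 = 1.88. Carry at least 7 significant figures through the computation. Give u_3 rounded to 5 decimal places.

f'(u) = 1/u + 2.9
u_0 = 1.880000: f = 1.413272, f' = 3.431915 → u_1 = 1.880000 - (1.413272)/(3.431915) = 1.468197
u_1 = 1.468197: f = -0.028192, f' = 3.581107 → u_2 = 1.468197 - (-0.028192)/(3.581107) = 1.476070
u_2 = 1.476070: f = -0.000014, f' = 3.577475 → u_3 = 1.476070 - (-0.000014)/(3.577475) = 1.476074

1.47607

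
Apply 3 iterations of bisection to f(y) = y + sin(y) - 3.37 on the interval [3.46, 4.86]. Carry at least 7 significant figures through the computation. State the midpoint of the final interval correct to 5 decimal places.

f(3.460000) = -0.223054, f(4.860000) = 0.500875 (opposite signs)
step 1: m = 4.160000, f(m) = -0.061273 < 0 → root in [4.160000, 4.860000]
step 2: m = 4.510000, f(m) = 0.160411 > 0 → root in [4.160000, 4.510000]
step 3: m = 4.335000, f(m) = 0.035370 > 0 → root in [4.160000, 4.335000]
Midpoint of [4.160000, 4.335000] = 4.247500

4.24750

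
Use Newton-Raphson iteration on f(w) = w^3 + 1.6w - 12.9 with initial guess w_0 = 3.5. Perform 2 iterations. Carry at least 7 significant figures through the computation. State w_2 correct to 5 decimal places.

Newton update: w ← w − f(w)/f'(w).
f'(w) = 3w^2 + 1.6
w_0 = 3.500000: f = 35.575000, f' = 38.350000 → w_1 = 3.500000 - (35.575000)/(38.350000) = 2.572360
w_1 = 2.572360: f = 8.237171, f' = 21.451105 → w_2 = 2.572360 - (8.237171)/(21.451105) = 2.188362

2.18836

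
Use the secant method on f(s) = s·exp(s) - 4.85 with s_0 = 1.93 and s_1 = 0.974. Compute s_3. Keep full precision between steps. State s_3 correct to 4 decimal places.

1.3460

f(s_0) = 8.446755, f(s_1) = -2.270344
s_2 = 0.974000 - (-2.270344)·(0.974000 - 1.930000)/(-2.270344 - (8.446755)) = 1.176522; f(s_2) = -1.034450
s_3 = 1.176522 - (-1.034450)·(1.176522 - 0.974000)/(-1.034450 - (-2.270344)) = 1.346034; f(s_3) = 0.321676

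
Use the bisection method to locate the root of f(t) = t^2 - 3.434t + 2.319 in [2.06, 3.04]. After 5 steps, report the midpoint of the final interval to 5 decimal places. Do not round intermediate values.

2.50406

f(2.060000) = -0.511440, f(3.040000) = 1.121240 (opposite signs)
step 1: m = 2.550000, f(m) = 0.064800 > 0 → root in [2.060000, 2.550000]
step 2: m = 2.305000, f(m) = -0.283345 < 0 → root in [2.305000, 2.550000]
step 3: m = 2.427500, f(m) = -0.124279 < 0 → root in [2.427500, 2.550000]
step 4: m = 2.488750, f(m) = -0.033491 < 0 → root in [2.488750, 2.550000]
step 5: m = 2.519375, f(m) = 0.014717 > 0 → root in [2.488750, 2.519375]
Midpoint of [2.488750, 2.519375] = 2.504062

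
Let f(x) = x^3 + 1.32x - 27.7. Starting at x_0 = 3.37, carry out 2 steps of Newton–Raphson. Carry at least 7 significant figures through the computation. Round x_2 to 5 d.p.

f'(x) = 3x^2 + 1.32
x_0 = 3.370000: f = 15.021153, f' = 35.390700 → x_1 = 3.370000 - (15.021153)/(35.390700) = 2.945562
x_1 = 2.945562: f = 1.744830, f' = 27.349009 → x_2 = 2.945562 - (1.744830)/(27.349009) = 2.881763

2.88176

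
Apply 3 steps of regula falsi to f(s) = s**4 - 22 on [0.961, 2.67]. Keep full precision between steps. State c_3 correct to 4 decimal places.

2.1173

f(0.961000) = -21.147109, f(2.670000) = 28.821215
step 1: c = 1.684266, f(c) = -13.952831 < 0 → new bracket [1.684266, 2.670000]
step 2: c = 2.005811, f(c) = -5.813228 < 0 → new bracket [2.005811, 2.670000]
step 3: c = 2.117292, f(c) = -1.903372 < 0 → new bracket [2.117292, 2.670000]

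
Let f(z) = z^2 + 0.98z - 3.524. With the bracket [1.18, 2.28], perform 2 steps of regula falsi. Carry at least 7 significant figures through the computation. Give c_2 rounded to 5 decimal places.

False-position update: c = (a·f(b) − b·f(a))/(f(b) − f(a)); replace the endpoint whose sign matches f(c).
f(1.180000) = -0.975200, f(2.280000) = 3.908800
step 1: c = 1.399640, f(c) = -0.193362 < 0 → new bracket [1.399640, 2.280000]
step 2: c = 1.441137, f(c) = -0.034810 < 0 → new bracket [1.441137, 2.280000]

1.44114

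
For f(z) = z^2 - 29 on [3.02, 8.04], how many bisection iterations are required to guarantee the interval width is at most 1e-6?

Initial width b − a = 8.04 − 3.02 = 5.020000.
After n steps the width is (b−a)/2^n; need (b−a)/2^n ≤ 1e-6.
So n ≥ log₂(5.020000/1e-6) = log₂(5020000.0000) ≈ 22.2593.
Hence n = 23.

23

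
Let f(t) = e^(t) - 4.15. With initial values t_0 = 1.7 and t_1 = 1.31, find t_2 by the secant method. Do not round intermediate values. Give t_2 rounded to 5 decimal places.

1.40792

Secant update: t_(k+1) = t_k − f(t_k)·(t_k − t_(k-1))/(f(t_k) − f(t_(k-1))).
f(t_0) = 1.323947, f(t_1) = -0.443826
t_2 = 1.310000 - (-0.443826)·(1.310000 - 1.700000)/(-0.443826 - (1.323947)) = 1.407915; f(t_2) = -0.062574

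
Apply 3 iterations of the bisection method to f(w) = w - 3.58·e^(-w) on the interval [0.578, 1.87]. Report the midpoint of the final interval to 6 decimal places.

1.143250

f(0.578000) = -1.430449, f(1.870000) = 1.318237 (opposite signs)
step 1: m = 1.224000, f(m) = 0.171295 > 0 → root in [0.578000, 1.224000]
step 2: m = 0.901000, f(m) = -0.553065 < 0 → root in [0.901000, 1.224000]
step 3: m = 1.062500, f(m) = -0.174715 < 0 → root in [1.062500, 1.224000]
Midpoint of [1.062500, 1.224000] = 1.143250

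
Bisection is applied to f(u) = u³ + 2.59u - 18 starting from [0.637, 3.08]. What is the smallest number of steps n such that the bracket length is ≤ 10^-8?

28

Initial width b − a = 3.08 − 0.637 = 2.443000.
After n steps the width is (b−a)/2^n; need (b−a)/2^n ≤ 10^-8.
So n ≥ log₂(2.443000/10^-8) = log₂(244300000.0000) ≈ 27.8641.
Hence n = 28.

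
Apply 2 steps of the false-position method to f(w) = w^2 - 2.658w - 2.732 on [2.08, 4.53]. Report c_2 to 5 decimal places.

f(2.080000) = -3.934240, f(4.530000) = 5.748160
step 1: c = 3.075506, f(c) = -1.447958 < 0 → new bracket [3.075506, 4.530000]
step 2: c = 3.368170, f(c) = -0.340026 < 0 → new bracket [3.368170, 4.530000]

3.36817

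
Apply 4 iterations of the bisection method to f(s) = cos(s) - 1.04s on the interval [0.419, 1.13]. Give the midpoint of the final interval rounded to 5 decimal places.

f(0.419000) = 0.477736, f(1.130000) = -0.748540 (opposite signs)
step 1: m = 0.774500, f(m) = -0.090709 < 0 → root in [0.419000, 0.774500]
step 2: m = 0.596750, f(m) = 0.206546 > 0 → root in [0.596750, 0.774500]
step 3: m = 0.685625, f(m) = 0.060973 > 0 → root in [0.685625, 0.774500]
step 4: m = 0.730062, f(m) = -0.014132 < 0 → root in [0.685625, 0.730062]
Midpoint of [0.685625, 0.730062] = 0.707844

0.70784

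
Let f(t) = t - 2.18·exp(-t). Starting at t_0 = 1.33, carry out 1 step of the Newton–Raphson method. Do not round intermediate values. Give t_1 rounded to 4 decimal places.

0.8521

f'(t) = 1 + 2.18·exp(-t)
t_0 = 1.330000: f = 0.753440, f' = 1.576560 → t_1 = 1.330000 - (0.753440)/(1.576560) = 0.852099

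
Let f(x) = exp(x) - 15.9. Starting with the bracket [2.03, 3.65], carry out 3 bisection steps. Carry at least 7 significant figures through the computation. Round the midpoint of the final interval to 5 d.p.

2.73875

f(2.030000) = -8.285914, f(3.650000) = 22.574666 (opposite signs)
step 1: m = 2.840000, f(m) = 1.215766 > 0 → root in [2.030000, 2.840000]
step 2: m = 2.435000, f(m) = -4.484181 < 0 → root in [2.435000, 2.840000]
step 3: m = 2.637500, f(m) = -1.921786 < 0 → root in [2.637500, 2.840000]
Midpoint of [2.637500, 2.840000] = 2.738750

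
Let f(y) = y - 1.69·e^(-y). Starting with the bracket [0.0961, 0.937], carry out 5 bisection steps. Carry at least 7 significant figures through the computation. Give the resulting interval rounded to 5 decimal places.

[0.75305, 0.77933]

f(0.096100) = -1.439051, f(0.937000) = 0.274856 (opposite signs)
step 1: m = 0.516550, f(m) = -0.491662 < 0 → root in [0.516550, 0.937000]
step 2: m = 0.726775, f(m) = -0.090282 < 0 → root in [0.726775, 0.937000]
step 3: m = 0.831888, f(m) = 0.096354 > 0 → root in [0.726775, 0.831888]
step 4: m = 0.779331, f(m) = 0.004107 > 0 → root in [0.726775, 0.779331]
step 5: m = 0.753053, f(m) = -0.042813 < 0 → root in [0.753053, 0.779331]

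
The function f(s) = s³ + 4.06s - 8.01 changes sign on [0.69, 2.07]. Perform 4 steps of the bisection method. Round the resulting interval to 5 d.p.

[1.29375, 1.38000]

f(0.690000) = -4.880091, f(2.070000) = 9.263943 (opposite signs)
step 1: m = 1.380000, f(m) = 0.220872 > 0 → root in [0.690000, 1.380000]
step 2: m = 1.035000, f(m) = -2.699182 < 0 → root in [1.035000, 1.380000]
step 3: m = 1.207500, f(m) = -1.346947 < 0 → root in [1.207500, 1.380000]
step 4: m = 1.293750, f(m) = -0.591910 < 0 → root in [1.293750, 1.380000]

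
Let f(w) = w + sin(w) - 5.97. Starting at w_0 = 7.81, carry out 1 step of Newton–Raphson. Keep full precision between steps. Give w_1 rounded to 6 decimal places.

5.090535

Newton update: w ← w − f(w)/f'(w).
f'(w) = 1 + cos(w)
w_0 = 7.810000: f = 2.839033, f' = 1.043967 → w_1 = 7.810000 - (2.839033)/(1.043967) = 5.090535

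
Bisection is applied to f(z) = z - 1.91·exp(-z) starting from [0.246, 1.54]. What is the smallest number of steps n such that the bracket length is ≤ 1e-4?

14

Initial width b − a = 1.54 − 0.246 = 1.294000.
After n steps the width is (b−a)/2^n; need (b−a)/2^n ≤ 1e-4.
So n ≥ log₂(1.294000/1e-4) = log₂(12940.0000) ≈ 13.6595.
Hence n = 14.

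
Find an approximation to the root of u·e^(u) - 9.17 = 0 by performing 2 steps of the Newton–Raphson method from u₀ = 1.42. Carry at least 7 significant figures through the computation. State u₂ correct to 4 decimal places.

f'(u) = (u + 1)·e^(u)
u_0 = 1.420000: f = -3.295289, f' = 10.011831 → u_1 = 1.420000 - (-3.295289)/(10.011831) = 1.749139
u_1 = 1.749139: f = 0.886945, f' = 15.806598 → u_2 = 1.749139 - (0.886945)/(15.806598) = 1.693027

1.6930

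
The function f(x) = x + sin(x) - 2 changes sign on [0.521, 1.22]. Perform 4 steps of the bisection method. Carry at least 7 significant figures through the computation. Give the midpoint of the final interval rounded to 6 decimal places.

1.110781

f(0.521000) = -0.981252, f(1.220000) = 0.159099 (opposite signs)
step 1: m = 0.870500, f(m) = -0.364849 < 0 → root in [0.870500, 1.220000]
step 2: m = 1.045250, f(m) = -0.089700 < 0 → root in [1.045250, 1.220000]
step 3: m = 1.132625, f(m) = 0.038154 > 0 → root in [1.045250, 1.132625]
step 4: m = 1.088938, f(m) = -0.024927 < 0 → root in [1.088938, 1.132625]
Midpoint of [1.088938, 1.132625] = 1.110781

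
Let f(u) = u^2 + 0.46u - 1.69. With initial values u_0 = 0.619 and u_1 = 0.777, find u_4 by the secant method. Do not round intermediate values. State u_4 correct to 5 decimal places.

Secant update: u_(k+1) = u_k − f(u_k)·(u_k − u_(k-1))/(f(u_k) − f(u_(k-1))).
f(u_0) = -1.022099, f(u_1) = -0.728851
u_2 = 0.777000 - (-0.728851)·(0.777000 - 0.619000)/(-0.728851 - (-1.022099)) = 1.169700; f(u_2) = 0.216260
u_3 = 1.169700 - (0.216260)·(1.169700 - 0.777000)/(0.216260 - (-0.728851)) = 1.079842; f(u_3) = -0.027213
u_4 = 1.079842 - (-0.027213)·(1.079842 - 1.169700)/(-0.027213 - (0.216260)) = 1.089886; f(u_4) = -0.000802

1.08989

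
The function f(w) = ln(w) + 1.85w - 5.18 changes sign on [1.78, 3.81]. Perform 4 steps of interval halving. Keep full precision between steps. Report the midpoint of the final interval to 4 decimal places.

f(1.780000) = -1.310387, f(3.810000) = 3.206129 (opposite signs)
step 1: m = 2.795000, f(m) = 1.018582 > 0 → root in [1.780000, 2.795000]
step 2: m = 2.287500, f(m) = -0.120665 < 0 → root in [2.287500, 2.795000]
step 3: m = 2.541250, f(m) = 0.453969 > 0 → root in [2.287500, 2.541250]
step 4: m = 2.414375, f(m) = 0.168034 > 0 → root in [2.287500, 2.414375]
Midpoint of [2.287500, 2.414375] = 2.350937

2.3509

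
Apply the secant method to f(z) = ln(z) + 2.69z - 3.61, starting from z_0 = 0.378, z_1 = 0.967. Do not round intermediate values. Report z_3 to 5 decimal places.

f(z_0) = -3.566041, f(z_1) = -1.042327
z_2 = 0.967000 - (-1.042327)·(0.967000 - 0.378000)/(-1.042327 - (-3.566041)) = 1.210265; f(z_2) = -0.163549
z_3 = 1.210265 - (-0.163549)·(1.210265 - 0.967000)/(-0.163549 - (-1.042327)) = 1.255539; f(z_3) = -0.005037

1.25554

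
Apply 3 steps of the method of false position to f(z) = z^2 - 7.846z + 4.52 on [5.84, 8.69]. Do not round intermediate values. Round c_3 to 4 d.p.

7.2094

f(5.840000) = -7.195040, f(8.690000) = 11.854360
step 1: c = 6.916457, f(c) = -1.909143 < 0 → new bracket [6.916457, 8.690000]
step 2: c = 7.162466, f(c) = -0.375787 < 0 → new bracket [7.162466, 8.690000]
step 3: c = 7.209402, f(c) = -0.069493 < 0 → new bracket [7.209402, 8.690000]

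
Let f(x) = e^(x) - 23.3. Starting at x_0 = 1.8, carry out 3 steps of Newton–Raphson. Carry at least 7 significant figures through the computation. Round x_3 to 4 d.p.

3.3580

Newton update: x ← x − f(x)/f'(x).
f'(x) = e^(x)
x_0 = 1.800000: f = -17.250353, f' = 6.049647 → x_1 = 1.800000 - (-17.250353)/(6.049647) = 4.651464
x_1 = 4.651464: f = 81.438220, f' = 104.738220 → x_2 = 4.651464 - (81.438220)/(104.738220) = 3.873923
x_2 = 3.873923: f = 24.830857, f' = 48.130857 → x_3 = 3.873923 - (24.830857)/(48.130857) = 3.358020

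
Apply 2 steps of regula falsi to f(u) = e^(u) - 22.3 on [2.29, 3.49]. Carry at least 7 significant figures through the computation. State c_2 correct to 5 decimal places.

f(2.290000) = -12.425062, f(3.490000) = 10.485948
step 1: c = 2.940782, f(c) = -3.369354 < 0 → new bracket [2.940782, 3.490000]
step 2: c = 3.074342, f(c) = -0.664364 < 0 → new bracket [3.074342, 3.490000]

3.07434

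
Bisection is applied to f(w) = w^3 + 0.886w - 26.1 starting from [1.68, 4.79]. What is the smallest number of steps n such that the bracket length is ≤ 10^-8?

29

Initial width b − a = 4.79 − 1.68 = 3.110000.
After n steps the width is (b−a)/2^n; need (b−a)/2^n ≤ 10^-8.
So n ≥ log₂(3.110000/10^-8) = log₂(311000000.0000) ≈ 28.2123.
Hence n = 29.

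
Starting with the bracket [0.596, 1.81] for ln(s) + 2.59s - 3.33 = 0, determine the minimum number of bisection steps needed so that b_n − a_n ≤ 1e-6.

Initial width b − a = 1.81 − 0.596 = 1.214000.
After n steps the width is (b−a)/2^n; need (b−a)/2^n ≤ 1e-6.
So n ≥ log₂(1.214000/1e-6) = log₂(1214000.0000) ≈ 20.2113.
Hence n = 21.

21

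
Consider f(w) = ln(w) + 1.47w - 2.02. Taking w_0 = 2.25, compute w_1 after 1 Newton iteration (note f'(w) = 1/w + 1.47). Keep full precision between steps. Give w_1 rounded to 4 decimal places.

w_0 = 2.250000: f = 2.098430, f' = 1.914444 → w_1 = 2.250000 - (2.098430)/(1.914444) = 1.153896

1.1539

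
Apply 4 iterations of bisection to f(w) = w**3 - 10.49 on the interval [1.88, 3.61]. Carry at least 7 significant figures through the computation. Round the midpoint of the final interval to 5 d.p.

f(1.880000) = -3.845328, f(3.610000) = 36.555881 (opposite signs)
step 1: m = 2.745000, f(m) = 10.193644 > 0 → root in [1.880000, 2.745000]
step 2: m = 2.312500, f(m) = 1.876455 > 0 → root in [1.880000, 2.312500]
step 3: m = 2.096250, f(m) = -1.278524 < 0 → root in [2.096250, 2.312500]
step 4: m = 2.204375, f(m) = 0.221651 > 0 → root in [2.096250, 2.204375]
Midpoint of [2.096250, 2.204375] = 2.150313

2.15031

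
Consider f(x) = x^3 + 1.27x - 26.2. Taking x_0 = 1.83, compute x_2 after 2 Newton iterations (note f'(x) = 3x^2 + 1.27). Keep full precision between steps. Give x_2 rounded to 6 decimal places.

2.914902

x_0 = 1.830000: f = -17.747413, f' = 11.316700 → x_1 = 1.830000 - (-17.747413)/(11.316700) = 3.398250
x_1 = 3.398250: f = 17.359113, f' = 35.914306 → x_2 = 3.398250 - (17.359113)/(35.914306) = 2.914902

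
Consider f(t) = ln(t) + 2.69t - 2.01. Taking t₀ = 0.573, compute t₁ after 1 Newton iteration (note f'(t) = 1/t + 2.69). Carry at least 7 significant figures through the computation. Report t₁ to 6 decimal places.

0.804218

t_0 = 0.573000: f = -1.025500, f' = 4.435201 → t_1 = 0.573000 - (-1.025500)/(4.435201) = 0.804218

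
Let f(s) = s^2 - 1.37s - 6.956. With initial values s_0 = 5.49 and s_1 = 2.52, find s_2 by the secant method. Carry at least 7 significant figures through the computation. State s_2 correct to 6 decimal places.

3.131145

f(s_0) = 15.662800, f(s_1) = -4.058000
s_2 = 2.520000 - (-4.058000)·(2.520000 - 5.490000)/(-4.058000 - (15.662800)) = 3.131145; f(s_2) = -1.441602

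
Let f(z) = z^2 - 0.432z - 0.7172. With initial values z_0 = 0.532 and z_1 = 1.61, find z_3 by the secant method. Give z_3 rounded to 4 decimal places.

1.0479

f(z_0) = -0.664000, f(z_1) = 1.179380
z_2 = 1.610000 - (1.179380)·(1.610000 - 0.532000)/(1.179380 - (-0.664000)) = 0.920304; f(z_2) = -0.267812
z_3 = 0.920304 - (-0.267812)·(0.920304 - 1.610000)/(-0.267812 - (1.179380)) = 1.047937; f(z_3) = -0.071738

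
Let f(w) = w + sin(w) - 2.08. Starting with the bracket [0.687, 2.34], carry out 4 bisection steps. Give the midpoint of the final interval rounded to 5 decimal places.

f(0.687000) = -0.758779, f(2.340000) = 0.978465 (opposite signs)
step 1: m = 1.513500, f(m) = 0.431859 > 0 → root in [0.687000, 1.513500]
step 2: m = 1.100250, f(m) = -0.088429 < 0 → root in [1.100250, 1.513500]
step 3: m = 1.306875, f(m) = 0.192249 > 0 → root in [1.100250, 1.306875]
step 4: m = 1.203562, f(m) = 0.056887 > 0 → root in [1.100250, 1.203562]
Midpoint of [1.100250, 1.203562] = 1.151906

1.15191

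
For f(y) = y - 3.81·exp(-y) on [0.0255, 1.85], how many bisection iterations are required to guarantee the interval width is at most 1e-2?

Initial width b − a = 1.85 − 0.0255 = 1.824500.
After n steps the width is (b−a)/2^n; need (b−a)/2^n ≤ 1e-2.
So n ≥ log₂(1.824500/1e-2) = log₂(182.4500) ≈ 7.5114.
Hence n = 8.

8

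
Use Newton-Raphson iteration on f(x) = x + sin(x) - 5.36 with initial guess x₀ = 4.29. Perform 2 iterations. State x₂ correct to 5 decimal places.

4.93326

f'(x) = 1 + cos(x)
x_0 = 4.290000: f = -1.982112, f' = 0.590059 → x_1 = 4.290000 - (-1.982112)/(0.590059) = 7.649174
x_1 = 7.649174: f = 3.268274, f' = 1.203379 → x_2 = 7.649174 - (3.268274)/(1.203379) = 4.933259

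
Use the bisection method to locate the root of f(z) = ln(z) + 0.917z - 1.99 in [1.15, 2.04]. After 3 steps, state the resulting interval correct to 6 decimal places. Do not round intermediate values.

f(1.150000) = -0.795688, f(2.040000) = 0.593630 (opposite signs)
step 1: m = 1.595000, f(m) = -0.060511 < 0 → root in [1.595000, 2.040000]
step 2: m = 1.817500, f(m) = 0.274109 > 0 → root in [1.595000, 1.817500]
step 3: m = 1.706250, f(m) = 0.108929 > 0 → root in [1.595000, 1.706250]

[1.595000, 1.706250]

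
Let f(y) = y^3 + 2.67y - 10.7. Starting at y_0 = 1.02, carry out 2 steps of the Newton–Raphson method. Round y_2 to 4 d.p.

f'(y) = 3y^2 + 2.67
y_0 = 1.020000: f = -6.915392, f' = 5.791200 → y_1 = 1.020000 - (-6.915392)/(5.791200) = 2.214121
y_1 = 2.214121: f = 6.066054, f' = 17.376992 → y_2 = 2.214121 - (6.066054)/(17.376992) = 1.865035

1.8650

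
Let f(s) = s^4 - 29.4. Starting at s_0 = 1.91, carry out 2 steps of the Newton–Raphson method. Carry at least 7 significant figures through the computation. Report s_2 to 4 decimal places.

2.3431

Newton update: s ← s − f(s)/f'(s).
f'(s) = 4s^3
s_0 = 1.910000: f = -16.091366, f' = 27.871484 → s_1 = 1.910000 - (-16.091366)/(27.871484) = 2.487342
s_1 = 2.487342: f = 8.877337, f' = 61.555417 → s_2 = 2.487342 - (8.877337)/(61.555417) = 2.343125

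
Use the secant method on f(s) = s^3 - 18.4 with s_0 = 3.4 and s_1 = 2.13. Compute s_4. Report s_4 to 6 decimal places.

f(s_0) = 20.904000, f(s_1) = -8.736403
s_2 = 2.130000 - (-8.736403)·(2.130000 - 3.400000)/(-8.736403 - (20.904000)) = 2.504328; f(s_2) = -2.693710
s_3 = 2.504328 - (-2.693710)·(2.504328 - 2.130000)/(-2.693710 - (-8.736403)) = 2.671196; f(s_3) = 0.659748
s_4 = 2.671196 - (0.659748)·(2.671196 - 2.504328)/(0.659748 - (-2.693710)) = 2.638367; f(s_4) = -0.034384

2.638367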